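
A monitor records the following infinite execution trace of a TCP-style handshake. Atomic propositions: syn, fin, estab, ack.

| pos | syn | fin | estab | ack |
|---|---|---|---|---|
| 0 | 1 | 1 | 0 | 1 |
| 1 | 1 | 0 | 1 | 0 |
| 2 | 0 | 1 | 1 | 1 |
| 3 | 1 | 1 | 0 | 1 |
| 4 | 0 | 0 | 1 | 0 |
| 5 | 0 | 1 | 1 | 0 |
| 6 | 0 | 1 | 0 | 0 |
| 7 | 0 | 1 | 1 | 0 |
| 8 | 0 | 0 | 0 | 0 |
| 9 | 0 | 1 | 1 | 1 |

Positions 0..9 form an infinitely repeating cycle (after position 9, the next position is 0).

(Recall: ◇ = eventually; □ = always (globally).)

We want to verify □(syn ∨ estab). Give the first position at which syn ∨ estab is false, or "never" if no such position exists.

Check syn ∨ estab at each position in order: 0 ✓, 1 ✓, 2 ✓, 3 ✓, 4 ✓, 5 ✓.
At position 6 the labels are {fin}, so syn ∨ estab is false there. This is the first violation.

6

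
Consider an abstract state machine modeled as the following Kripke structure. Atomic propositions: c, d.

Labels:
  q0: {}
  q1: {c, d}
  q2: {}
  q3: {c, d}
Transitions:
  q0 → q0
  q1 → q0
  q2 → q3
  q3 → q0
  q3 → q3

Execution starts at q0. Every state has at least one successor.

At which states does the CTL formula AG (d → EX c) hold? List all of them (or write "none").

{q0, q2, q3}

States satisfying d → EX c: {q0, q2, q3}.
States satisfying AG (d → EX c): {q0, q2, q3}.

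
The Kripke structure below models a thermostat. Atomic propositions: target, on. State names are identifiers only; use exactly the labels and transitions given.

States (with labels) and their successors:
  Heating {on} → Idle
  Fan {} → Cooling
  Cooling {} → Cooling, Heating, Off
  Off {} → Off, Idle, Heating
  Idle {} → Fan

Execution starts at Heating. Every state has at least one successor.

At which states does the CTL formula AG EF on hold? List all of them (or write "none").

{Heating, Fan, Cooling, Off, Idle}

States satisfying EF on: {Heating, Fan, Cooling, Off, Idle}.
States satisfying AG EF on: {Heating, Fan, Cooling, Off, Idle}.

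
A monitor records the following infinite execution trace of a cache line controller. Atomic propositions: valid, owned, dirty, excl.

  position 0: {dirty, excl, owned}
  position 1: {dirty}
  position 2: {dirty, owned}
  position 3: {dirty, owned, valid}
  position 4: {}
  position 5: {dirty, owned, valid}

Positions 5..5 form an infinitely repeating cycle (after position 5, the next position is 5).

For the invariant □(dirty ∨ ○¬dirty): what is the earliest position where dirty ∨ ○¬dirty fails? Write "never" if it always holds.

Check dirty ∨ ○¬dirty at each position in order: 0 ✓, 1 ✓, 2 ✓, 3 ✓.
At position 4 the labels are {} and the next position 5 has {dirty, owned, valid}, so dirty ∨ ○¬dirty is false there. This is the first violation.

4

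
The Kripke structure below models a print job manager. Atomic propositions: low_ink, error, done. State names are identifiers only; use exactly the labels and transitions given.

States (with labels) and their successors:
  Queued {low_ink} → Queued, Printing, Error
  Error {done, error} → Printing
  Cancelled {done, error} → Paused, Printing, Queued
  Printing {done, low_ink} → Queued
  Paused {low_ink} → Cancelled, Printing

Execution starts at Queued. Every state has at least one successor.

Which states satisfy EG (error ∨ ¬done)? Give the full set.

States satisfying error ∨ ¬done: {Queued, Error, Cancelled, Paused}.
States satisfying EG (error ∨ ¬done): {Queued, Cancelled, Paused}.

{Queued, Cancelled, Paused}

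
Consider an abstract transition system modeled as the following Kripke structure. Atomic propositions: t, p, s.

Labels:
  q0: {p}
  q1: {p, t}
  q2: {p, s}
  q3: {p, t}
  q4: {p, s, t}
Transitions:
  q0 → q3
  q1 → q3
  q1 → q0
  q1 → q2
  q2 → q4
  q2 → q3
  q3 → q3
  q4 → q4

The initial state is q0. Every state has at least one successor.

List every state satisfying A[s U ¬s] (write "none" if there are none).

States satisfying s: {q2, q4}.
States satisfying ¬s: {q0, q1, q3}.
States satisfying A[s U ¬s]: {q0, q1, q3}.

{q0, q1, q3}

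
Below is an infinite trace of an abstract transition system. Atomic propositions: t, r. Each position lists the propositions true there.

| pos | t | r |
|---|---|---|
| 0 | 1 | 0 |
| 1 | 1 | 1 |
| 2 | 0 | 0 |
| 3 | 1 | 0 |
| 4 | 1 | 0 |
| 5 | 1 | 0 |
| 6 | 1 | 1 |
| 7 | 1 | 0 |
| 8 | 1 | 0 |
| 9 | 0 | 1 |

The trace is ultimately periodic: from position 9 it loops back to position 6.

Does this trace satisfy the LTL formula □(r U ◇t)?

r U ◇t holds at every position 0..9, and those are all positions ever visited, so □(r U ◇t) holds.

Holds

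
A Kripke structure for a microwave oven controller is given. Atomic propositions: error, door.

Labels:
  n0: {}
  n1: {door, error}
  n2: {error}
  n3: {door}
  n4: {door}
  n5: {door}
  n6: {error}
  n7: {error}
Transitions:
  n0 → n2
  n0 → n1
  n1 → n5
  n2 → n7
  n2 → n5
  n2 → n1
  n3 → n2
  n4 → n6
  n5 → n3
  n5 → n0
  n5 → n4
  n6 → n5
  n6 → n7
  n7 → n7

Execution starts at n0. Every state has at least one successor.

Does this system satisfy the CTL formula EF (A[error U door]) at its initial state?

States satisfying A[error U door]: {n1, n3, n4, n5}.
States satisfying EF (A[error U door]): {n0, n1, n2, n3, n4, n5, n6}.
Some path from n0 reaches a state where A[error U door] holds.
n0 ∈ Sat(EF (A[error U door])).

Satisfied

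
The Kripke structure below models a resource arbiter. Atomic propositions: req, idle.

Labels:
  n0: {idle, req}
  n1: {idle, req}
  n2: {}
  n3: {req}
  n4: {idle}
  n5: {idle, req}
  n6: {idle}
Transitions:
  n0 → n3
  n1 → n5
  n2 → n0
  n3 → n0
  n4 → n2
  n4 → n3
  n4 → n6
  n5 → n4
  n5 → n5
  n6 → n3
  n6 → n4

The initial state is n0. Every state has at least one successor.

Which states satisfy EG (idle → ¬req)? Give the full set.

{n4, n6}

States satisfying idle → ¬req: {n2, n3, n4, n6}.
States satisfying EG (idle → ¬req): {n4, n6}.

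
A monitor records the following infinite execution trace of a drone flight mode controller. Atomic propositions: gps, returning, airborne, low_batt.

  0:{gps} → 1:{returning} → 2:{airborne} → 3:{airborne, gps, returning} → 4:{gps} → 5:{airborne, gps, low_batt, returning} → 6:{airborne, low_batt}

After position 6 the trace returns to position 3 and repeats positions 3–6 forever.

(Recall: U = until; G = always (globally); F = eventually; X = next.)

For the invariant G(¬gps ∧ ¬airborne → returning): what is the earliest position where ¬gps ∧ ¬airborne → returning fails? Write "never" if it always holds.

never

¬gps ∧ ¬airborne → returning holds at every position 0..6, and those are all the positions the trace ever visits, so the invariant G(¬gps ∧ ¬airborne → returning) is never violated.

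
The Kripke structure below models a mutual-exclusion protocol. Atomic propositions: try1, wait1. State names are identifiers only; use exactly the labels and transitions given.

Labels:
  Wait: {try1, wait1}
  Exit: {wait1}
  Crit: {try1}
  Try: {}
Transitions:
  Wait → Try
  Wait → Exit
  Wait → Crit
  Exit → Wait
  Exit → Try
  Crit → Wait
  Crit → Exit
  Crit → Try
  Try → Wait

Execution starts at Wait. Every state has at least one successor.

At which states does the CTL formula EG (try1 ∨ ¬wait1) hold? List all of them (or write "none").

{Wait, Crit, Try}

States satisfying try1 ∨ ¬wait1: {Wait, Crit, Try}.
States satisfying EG (try1 ∨ ¬wait1): {Wait, Crit, Try}.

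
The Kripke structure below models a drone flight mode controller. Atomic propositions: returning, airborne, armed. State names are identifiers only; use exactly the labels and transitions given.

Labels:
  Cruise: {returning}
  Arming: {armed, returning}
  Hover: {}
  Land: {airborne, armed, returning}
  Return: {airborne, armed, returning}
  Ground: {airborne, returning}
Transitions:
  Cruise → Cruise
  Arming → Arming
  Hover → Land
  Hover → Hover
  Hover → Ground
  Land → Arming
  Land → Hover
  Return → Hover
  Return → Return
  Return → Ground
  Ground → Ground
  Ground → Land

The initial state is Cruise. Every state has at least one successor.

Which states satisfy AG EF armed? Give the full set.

States satisfying EF armed: {Arming, Hover, Land, Return, Ground}.
States satisfying AG EF armed: {Arming, Hover, Land, Return, Ground}.

{Arming, Hover, Land, Return, Ground}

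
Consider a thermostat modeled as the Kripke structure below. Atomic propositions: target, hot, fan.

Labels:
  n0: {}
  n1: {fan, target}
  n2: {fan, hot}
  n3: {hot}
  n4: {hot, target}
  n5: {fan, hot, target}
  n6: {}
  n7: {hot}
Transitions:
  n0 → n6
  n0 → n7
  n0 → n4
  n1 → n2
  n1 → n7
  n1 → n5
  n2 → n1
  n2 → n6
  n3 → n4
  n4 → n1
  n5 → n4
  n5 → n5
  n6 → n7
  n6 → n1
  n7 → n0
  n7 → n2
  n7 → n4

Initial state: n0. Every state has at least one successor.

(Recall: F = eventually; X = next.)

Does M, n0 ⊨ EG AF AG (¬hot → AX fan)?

States satisfying AF AG (¬hot → AX fan): ∅.
States satisfying EG AF AG (¬hot → AX fan): ∅.
No suitable path/successor from n0 witnesses the formula.
n0 ∉ Sat(EG AF AG (¬hot → AX fan)).

Violated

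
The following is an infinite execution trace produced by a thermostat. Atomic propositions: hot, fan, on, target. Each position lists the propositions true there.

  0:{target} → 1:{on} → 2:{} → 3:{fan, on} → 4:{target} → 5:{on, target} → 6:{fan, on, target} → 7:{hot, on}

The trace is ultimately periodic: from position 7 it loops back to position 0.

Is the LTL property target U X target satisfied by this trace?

Violated

Walking from position 0: at position 1, X target has not yet held and target fails, so target U X target is false.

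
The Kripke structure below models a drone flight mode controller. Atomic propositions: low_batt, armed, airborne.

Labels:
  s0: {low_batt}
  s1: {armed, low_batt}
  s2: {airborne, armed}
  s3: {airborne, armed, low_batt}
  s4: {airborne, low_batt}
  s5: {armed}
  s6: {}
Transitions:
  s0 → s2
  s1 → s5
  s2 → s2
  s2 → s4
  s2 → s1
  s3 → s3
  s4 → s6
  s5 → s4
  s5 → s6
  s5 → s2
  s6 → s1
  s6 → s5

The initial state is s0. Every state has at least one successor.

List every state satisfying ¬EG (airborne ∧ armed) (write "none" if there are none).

States satisfying airborne ∧ armed: {s2, s3}.
States satisfying EG (airborne ∧ armed): {s2, s3}.
States satisfying ¬EG (airborne ∧ armed): {s0, s1, s4, s5, s6}.

{s0, s1, s4, s5, s6}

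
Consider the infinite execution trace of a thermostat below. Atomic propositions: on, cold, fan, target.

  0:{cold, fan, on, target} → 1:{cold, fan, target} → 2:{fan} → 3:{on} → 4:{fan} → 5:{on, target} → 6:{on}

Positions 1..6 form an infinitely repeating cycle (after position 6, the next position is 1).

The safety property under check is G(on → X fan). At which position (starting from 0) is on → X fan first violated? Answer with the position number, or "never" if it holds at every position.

Check on → X fan at each position in order: 0 ✓, 1 ✓, 2 ✓, 3 ✓, 4 ✓.
At position 5 the labels are {on, target} and the next position 6 has {on}, so on → X fan is false there. This is the first violation.

5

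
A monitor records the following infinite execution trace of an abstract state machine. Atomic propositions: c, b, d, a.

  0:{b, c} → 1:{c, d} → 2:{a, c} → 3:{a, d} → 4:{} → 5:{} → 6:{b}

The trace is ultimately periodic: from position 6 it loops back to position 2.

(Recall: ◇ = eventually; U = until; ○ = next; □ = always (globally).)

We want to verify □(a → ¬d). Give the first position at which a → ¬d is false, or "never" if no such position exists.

3

Check a → ¬d at each position in order: 0 ✓, 1 ✓, 2 ✓.
At position 3 the labels are {a, d}, so a → ¬d is false there. This is the first violation.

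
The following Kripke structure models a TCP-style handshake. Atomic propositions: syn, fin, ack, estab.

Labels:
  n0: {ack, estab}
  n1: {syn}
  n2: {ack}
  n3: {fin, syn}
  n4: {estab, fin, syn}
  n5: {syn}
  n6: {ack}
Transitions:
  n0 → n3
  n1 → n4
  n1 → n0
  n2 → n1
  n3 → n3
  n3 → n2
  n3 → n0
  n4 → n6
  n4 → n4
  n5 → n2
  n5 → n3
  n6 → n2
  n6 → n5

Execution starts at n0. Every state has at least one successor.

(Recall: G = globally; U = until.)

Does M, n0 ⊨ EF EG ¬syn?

Violated

States satisfying EG ¬syn: ∅.
States satisfying EF EG ¬syn: ∅.
No suitable path/successor from n0 witnesses the formula.
n0 ∉ Sat(EF EG ¬syn).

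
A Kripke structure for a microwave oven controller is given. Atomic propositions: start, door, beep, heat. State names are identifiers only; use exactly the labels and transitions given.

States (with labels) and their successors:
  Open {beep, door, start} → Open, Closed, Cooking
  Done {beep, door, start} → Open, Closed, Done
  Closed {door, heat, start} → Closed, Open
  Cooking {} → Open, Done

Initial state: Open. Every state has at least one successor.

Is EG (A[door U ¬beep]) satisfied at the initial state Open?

Violated

States satisfying A[door U ¬beep]: {Closed, Cooking}.
States satisfying EG (A[door U ¬beep]): {Closed}.
No suitable path/successor from Open witnesses the formula.
Open ∉ Sat(EG (A[door U ¬beep])).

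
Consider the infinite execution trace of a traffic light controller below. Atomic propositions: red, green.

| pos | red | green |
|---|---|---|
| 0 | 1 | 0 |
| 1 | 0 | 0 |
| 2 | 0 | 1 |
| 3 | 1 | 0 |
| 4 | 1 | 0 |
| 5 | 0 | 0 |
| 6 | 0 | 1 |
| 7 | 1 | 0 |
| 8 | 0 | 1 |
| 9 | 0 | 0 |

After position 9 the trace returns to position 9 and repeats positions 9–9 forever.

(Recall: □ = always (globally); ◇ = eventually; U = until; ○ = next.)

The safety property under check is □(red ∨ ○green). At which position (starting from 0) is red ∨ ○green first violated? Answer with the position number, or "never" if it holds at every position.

Check red ∨ ○green at each position in order: 0 ✓, 1 ✓.
At position 2 the labels are {green} and the next position 3 has {red}, so red ∨ ○green is false there. This is the first violation.

2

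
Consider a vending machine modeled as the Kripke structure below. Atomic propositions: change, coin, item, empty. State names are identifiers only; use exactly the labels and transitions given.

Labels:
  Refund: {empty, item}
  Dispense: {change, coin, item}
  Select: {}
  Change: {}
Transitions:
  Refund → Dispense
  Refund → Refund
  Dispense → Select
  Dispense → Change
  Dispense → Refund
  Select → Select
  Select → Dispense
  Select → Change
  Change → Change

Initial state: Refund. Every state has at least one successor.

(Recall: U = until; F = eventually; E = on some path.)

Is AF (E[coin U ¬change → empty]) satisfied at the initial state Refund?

States satisfying E[coin U ¬change → empty]: {Refund, Dispense}.
States satisfying AF (E[coin U ¬change → empty]): {Refund, Dispense}.
Refund ∈ Sat(AF (E[coin U ¬change → empty])).

Holds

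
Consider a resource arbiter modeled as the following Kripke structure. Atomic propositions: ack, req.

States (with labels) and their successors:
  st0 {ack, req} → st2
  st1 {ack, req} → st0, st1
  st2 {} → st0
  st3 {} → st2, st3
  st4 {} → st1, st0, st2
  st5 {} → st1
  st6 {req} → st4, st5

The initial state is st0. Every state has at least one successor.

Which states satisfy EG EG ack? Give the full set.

States satisfying EG ack: {st1}.
States satisfying EG EG ack: {st1}.

{st1}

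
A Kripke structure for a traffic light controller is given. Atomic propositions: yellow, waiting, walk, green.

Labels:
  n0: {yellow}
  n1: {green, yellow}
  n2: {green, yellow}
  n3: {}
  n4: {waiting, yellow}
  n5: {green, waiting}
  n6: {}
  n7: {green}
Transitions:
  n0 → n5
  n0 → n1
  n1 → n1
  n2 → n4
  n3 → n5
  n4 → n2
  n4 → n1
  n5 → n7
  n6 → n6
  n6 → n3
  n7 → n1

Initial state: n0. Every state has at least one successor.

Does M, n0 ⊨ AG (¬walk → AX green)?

Satisfied

States satisfying ¬walk → AX green: {n0, n1, n3, n4, n5, n7}.
States satisfying AG (¬walk → AX green): {n0, n1, n3, n5, n7}.
Every state reachable from n0 satisfies ¬walk → AX green.
n0 ∈ Sat(AG (¬walk → AX green)).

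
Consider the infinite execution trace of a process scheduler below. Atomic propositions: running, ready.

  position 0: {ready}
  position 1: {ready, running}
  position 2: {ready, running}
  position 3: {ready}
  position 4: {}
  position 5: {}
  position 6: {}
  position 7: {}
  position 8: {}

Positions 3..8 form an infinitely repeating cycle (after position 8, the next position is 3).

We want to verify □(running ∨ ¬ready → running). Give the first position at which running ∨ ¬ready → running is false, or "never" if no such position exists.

Check running ∨ ¬ready → running at each position in order: 0 ✓, 1 ✓, 2 ✓, 3 ✓.
At position 4 the labels are {}, so running ∨ ¬ready → running is false there. This is the first violation.

4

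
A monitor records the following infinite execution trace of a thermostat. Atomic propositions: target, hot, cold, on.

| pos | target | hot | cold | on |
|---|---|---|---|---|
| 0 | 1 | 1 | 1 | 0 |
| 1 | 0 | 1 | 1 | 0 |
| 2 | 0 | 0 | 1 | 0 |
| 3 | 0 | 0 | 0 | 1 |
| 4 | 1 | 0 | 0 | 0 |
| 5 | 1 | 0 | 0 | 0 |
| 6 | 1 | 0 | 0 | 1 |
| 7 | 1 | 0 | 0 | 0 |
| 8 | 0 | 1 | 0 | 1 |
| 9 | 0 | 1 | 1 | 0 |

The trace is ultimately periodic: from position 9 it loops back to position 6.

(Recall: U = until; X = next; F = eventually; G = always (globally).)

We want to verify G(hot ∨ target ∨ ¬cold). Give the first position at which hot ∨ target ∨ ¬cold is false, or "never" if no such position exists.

Check hot ∨ target ∨ ¬cold at each position in order: 0 ✓, 1 ✓.
At position 2 the labels are {cold}, so hot ∨ target ∨ ¬cold is false there. This is the first violation.

2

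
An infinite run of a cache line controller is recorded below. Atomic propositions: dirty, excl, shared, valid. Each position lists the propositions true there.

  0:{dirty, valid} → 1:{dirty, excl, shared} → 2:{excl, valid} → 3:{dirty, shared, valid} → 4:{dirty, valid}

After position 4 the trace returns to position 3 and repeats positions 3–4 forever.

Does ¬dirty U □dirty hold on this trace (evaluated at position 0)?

Violated

Walking from position 0: at position 0, □dirty has not yet held and ¬dirty fails, so ¬dirty U □dirty is false.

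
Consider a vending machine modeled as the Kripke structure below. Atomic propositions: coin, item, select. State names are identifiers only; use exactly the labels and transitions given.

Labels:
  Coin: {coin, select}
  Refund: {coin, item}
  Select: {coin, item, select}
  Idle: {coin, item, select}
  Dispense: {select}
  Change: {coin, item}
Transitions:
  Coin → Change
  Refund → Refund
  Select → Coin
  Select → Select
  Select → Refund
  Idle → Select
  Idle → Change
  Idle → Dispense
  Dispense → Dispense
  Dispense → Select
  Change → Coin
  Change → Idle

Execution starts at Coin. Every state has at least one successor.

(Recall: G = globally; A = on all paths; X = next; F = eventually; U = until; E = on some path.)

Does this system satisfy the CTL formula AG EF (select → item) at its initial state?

Yes

States satisfying EF (select → item): {Coin, Refund, Select, Idle, Dispense, Change}.
States satisfying AG EF (select → item): {Coin, Refund, Select, Idle, Dispense, Change}.
Every state reachable from Coin satisfies EF (select → item).
Coin ∈ Sat(AG EF (select → item)).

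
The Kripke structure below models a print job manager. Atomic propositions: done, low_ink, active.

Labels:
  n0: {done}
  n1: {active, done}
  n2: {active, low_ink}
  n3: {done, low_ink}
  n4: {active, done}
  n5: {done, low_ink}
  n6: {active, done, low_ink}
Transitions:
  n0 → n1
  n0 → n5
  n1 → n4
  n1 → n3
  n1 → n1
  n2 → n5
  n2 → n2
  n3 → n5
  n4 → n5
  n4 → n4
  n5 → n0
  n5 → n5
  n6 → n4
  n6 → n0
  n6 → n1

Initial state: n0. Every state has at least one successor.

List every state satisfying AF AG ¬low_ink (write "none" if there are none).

none

States satisfying AG ¬low_ink: ∅.
States satisfying AF AG ¬low_ink: ∅.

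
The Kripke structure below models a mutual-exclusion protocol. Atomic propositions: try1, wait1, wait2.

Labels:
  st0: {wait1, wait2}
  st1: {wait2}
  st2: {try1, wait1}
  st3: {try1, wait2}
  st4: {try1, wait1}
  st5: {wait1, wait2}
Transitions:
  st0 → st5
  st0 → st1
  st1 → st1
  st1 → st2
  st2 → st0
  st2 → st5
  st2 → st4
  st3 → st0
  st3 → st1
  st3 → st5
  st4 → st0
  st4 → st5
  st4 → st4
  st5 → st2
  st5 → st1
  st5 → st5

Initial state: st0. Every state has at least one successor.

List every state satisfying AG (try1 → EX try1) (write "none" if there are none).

{st0, st1, st2, st4, st5}

States satisfying try1 → EX try1: {st0, st1, st2, st4, st5}.
States satisfying AG (try1 → EX try1): {st0, st1, st2, st4, st5}.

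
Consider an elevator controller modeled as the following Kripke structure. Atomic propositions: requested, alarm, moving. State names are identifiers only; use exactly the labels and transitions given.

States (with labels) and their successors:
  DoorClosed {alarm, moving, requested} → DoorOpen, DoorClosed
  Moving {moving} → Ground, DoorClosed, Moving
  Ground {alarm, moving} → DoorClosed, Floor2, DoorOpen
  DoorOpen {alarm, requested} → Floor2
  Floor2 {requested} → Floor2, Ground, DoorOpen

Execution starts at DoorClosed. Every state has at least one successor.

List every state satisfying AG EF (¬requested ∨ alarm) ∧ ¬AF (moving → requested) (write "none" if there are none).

{Moving}

States satisfying EF (¬requested ∨ alarm): {DoorClosed, Moving, Ground, DoorOpen, Floor2}.
States satisfying AG EF (¬requested ∨ alarm): {DoorClosed, Moving, Ground, DoorOpen, Floor2}.
States satisfying moving → requested: {DoorClosed, DoorOpen, Floor2}.
States satisfying AF (moving → requested): {DoorClosed, Ground, DoorOpen, Floor2}.
States satisfying ¬AF (moving → requested): {Moving}.
States satisfying AG EF (¬requested ∨ alarm) ∧ ¬AF (moving → requested): {Moving}.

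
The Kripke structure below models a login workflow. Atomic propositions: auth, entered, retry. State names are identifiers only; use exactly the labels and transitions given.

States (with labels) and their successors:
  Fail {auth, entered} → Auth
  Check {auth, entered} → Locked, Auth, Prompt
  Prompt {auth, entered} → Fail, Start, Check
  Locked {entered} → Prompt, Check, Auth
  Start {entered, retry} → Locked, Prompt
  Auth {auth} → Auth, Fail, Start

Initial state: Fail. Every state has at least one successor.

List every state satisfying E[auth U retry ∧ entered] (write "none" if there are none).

{Fail, Check, Prompt, Start, Auth}

States satisfying auth: {Fail, Check, Prompt, Auth}.
States satisfying retry ∧ entered: {Start}.
States satisfying E[auth U retry ∧ entered]: {Fail, Check, Prompt, Start, Auth}.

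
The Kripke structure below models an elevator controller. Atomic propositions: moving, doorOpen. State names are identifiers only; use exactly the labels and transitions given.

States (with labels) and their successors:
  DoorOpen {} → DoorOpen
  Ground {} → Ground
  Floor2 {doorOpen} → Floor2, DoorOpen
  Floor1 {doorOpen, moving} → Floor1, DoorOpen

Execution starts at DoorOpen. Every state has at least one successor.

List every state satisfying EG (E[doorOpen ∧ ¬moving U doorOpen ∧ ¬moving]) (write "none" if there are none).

{Floor2}

States satisfying E[doorOpen ∧ ¬moving U doorOpen ∧ ¬moving]: {Floor2}.
States satisfying EG (E[doorOpen ∧ ¬moving U doorOpen ∧ ¬moving]): {Floor2}.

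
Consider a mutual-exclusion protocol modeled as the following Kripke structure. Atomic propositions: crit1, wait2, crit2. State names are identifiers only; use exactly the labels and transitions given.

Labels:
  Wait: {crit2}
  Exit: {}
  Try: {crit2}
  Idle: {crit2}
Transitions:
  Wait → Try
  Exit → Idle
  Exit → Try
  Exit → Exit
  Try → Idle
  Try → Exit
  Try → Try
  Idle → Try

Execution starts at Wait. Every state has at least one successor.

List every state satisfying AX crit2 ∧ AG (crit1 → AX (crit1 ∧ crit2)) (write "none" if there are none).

{Wait, Idle}

States satisfying crit2: {Wait, Try, Idle}.
States satisfying AX crit2: {Wait, Idle}.
States satisfying crit1 → AX (crit1 ∧ crit2): {Wait, Exit, Try, Idle}.
States satisfying AG (crit1 → AX (crit1 ∧ crit2)): {Wait, Exit, Try, Idle}.
States satisfying AX crit2 ∧ AG (crit1 → AX (crit1 ∧ crit2)): {Wait, Idle}.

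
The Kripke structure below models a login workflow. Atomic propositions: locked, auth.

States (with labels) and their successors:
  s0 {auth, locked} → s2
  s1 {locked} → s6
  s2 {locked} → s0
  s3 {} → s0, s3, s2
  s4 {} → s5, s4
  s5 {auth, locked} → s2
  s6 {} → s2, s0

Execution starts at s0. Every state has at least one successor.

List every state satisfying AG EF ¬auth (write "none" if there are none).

{s0, s1, s2, s3, s4, s5, s6}

States satisfying EF ¬auth: {s0, s1, s2, s3, s4, s5, s6}.
States satisfying AG EF ¬auth: {s0, s1, s2, s3, s4, s5, s6}.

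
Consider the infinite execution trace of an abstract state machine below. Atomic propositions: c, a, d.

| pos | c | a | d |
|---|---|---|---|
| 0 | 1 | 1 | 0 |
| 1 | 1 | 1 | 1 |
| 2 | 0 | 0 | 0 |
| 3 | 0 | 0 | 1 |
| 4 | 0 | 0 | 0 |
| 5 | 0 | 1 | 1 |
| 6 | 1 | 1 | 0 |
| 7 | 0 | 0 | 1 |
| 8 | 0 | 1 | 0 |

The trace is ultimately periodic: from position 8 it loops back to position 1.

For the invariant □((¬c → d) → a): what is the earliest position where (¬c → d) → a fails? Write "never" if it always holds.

Check (¬c → d) → a at each position in order: 0 ✓, 1 ✓, 2 ✓.
At position 3 the labels are {d}, so (¬c → d) → a is false there. This is the first violation.

3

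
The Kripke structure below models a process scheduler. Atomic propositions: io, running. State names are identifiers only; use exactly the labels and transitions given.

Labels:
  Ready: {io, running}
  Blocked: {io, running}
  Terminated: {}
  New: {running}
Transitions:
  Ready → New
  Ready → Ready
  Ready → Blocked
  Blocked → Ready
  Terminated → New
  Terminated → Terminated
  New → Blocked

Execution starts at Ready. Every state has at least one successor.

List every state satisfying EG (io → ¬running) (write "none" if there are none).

{Terminated}

States satisfying io → ¬running: {Terminated, New}.
States satisfying EG (io → ¬running): {Terminated}.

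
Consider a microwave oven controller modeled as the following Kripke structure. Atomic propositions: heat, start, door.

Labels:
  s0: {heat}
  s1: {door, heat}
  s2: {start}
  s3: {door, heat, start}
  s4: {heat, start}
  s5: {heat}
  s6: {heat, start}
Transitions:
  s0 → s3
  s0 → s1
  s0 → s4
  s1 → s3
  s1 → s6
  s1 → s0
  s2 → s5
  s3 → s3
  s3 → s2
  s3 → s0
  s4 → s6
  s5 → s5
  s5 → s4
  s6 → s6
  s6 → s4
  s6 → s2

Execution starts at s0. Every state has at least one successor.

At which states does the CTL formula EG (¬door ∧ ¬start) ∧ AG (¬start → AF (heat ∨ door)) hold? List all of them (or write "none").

States satisfying ¬door ∧ ¬start: {s0, s5}.
States satisfying EG (¬door ∧ ¬start): {s5}.
States satisfying ¬start → AF (heat ∨ door): {s0, s1, s2, s3, s4, s5, s6}.
States satisfying AG (¬start → AF (heat ∨ door)): {s0, s1, s2, s3, s4, s5, s6}.
States satisfying EG (¬door ∧ ¬start) ∧ AG (¬start → AF (heat ∨ door)): {s5}.

{s5}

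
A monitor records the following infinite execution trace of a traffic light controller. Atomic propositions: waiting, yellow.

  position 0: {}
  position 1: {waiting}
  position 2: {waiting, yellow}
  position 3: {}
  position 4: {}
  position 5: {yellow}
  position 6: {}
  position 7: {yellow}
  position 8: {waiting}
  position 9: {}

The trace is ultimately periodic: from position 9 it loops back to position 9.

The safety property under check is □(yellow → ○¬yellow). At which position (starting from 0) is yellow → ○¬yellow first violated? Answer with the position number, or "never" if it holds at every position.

yellow → ○¬yellow holds at every position 0..9, and those are all the positions the trace ever visits, so the invariant □(yellow → ○¬yellow) is never violated.

never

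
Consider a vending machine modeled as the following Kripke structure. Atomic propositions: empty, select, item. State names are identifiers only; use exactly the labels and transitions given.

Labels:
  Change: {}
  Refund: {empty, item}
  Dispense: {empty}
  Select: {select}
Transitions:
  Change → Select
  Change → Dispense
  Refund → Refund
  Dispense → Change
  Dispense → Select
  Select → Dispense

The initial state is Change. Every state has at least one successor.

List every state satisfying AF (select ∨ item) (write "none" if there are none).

States satisfying select ∨ item: {Refund, Select}.
States satisfying AF (select ∨ item): {Refund, Select}.

{Refund, Select}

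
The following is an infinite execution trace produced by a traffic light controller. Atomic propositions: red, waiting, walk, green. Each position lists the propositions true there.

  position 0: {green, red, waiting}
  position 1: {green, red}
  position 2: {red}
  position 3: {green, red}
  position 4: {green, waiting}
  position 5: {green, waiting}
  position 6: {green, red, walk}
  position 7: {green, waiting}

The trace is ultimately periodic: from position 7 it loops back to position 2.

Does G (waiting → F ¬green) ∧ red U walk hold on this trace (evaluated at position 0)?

Does not hold

waiting → F ¬green holds at every position 0..7, and those are all positions ever visited, so G (waiting → F ¬green) holds.
Positions where waiting holds: 0, 4, 5, 7.
Check F ¬green at each: 0→ok, 4→ok, 5→ok, 7→ok.
Walking from position 0: at position 4, walk has not yet held and red fails, so red U walk is false.
At position 0: G (waiting → F ¬green) is true; red U walk is false; so G (waiting → F ¬green) ∧ red U walk is false.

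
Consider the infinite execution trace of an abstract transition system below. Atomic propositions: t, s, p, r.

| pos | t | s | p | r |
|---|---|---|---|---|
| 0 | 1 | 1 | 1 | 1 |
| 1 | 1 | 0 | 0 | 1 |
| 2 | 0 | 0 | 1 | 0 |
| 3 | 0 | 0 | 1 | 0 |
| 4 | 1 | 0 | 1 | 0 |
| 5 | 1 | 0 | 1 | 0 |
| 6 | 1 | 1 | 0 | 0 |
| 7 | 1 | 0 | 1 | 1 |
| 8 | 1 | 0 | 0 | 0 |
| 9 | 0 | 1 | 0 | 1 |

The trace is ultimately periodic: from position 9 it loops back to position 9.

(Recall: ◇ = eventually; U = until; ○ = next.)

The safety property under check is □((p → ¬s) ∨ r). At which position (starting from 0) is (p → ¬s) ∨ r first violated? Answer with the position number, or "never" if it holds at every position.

(p → ¬s) ∨ r holds at every position 0..9, and those are all the positions the trace ever visits, so the invariant □((p → ¬s) ∨ r) is never violated.

never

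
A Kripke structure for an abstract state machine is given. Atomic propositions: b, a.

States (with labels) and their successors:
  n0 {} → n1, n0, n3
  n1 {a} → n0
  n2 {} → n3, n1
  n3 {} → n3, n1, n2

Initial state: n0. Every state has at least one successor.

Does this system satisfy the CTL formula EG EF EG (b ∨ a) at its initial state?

Does not hold

States satisfying EF EG (b ∨ a): ∅.
States satisfying EG EF EG (b ∨ a): ∅.
No suitable path/successor from n0 witnesses the formula.
n0 ∉ Sat(EG EF EG (b ∨ a)).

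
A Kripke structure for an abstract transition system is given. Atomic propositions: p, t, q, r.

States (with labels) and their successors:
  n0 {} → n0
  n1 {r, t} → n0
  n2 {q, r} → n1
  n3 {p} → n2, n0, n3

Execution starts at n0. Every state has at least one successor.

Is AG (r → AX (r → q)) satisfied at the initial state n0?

Yes

States satisfying r → AX (r → q): {n0, n1, n3}.
States satisfying AG (r → AX (r → q)): {n0, n1}.
Every state reachable from n0 satisfies r → AX (r → q).
n0 ∈ Sat(AG (r → AX (r → q))).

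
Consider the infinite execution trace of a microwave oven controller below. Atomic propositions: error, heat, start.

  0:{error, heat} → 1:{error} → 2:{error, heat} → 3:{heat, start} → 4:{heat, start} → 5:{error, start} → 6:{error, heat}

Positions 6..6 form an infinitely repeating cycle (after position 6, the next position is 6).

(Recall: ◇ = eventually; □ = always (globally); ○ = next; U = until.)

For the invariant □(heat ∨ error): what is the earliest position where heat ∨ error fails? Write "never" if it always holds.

never

heat ∨ error holds at every position 0..6, and those are all the positions the trace ever visits, so the invariant □(heat ∨ error) is never violated.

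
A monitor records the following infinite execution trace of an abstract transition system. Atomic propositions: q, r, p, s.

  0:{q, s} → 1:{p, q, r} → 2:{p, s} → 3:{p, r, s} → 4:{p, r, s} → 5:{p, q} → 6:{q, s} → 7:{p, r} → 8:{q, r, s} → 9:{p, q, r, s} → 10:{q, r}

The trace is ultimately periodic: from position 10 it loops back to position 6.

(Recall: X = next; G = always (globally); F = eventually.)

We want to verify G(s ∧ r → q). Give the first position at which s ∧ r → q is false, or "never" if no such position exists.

Check s ∧ r → q at each position in order: 0 ✓, 1 ✓, 2 ✓.
At position 3 the labels are {p, r, s}, so s ∧ r → q is false there. This is the first violation.

3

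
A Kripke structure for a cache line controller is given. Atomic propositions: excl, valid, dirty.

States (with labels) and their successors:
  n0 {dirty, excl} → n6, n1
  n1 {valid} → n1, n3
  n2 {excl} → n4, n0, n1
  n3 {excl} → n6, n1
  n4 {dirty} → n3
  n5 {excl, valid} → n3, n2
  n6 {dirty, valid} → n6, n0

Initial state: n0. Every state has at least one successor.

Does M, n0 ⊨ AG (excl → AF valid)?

States satisfying excl → AF valid: {n0, n1, n2, n3, n4, n5, n6}.
States satisfying AG (excl → AF valid): {n0, n1, n2, n3, n4, n5, n6}.
Every state reachable from n0 satisfies excl → AF valid.
n0 ∈ Sat(AG (excl → AF valid)).

Holds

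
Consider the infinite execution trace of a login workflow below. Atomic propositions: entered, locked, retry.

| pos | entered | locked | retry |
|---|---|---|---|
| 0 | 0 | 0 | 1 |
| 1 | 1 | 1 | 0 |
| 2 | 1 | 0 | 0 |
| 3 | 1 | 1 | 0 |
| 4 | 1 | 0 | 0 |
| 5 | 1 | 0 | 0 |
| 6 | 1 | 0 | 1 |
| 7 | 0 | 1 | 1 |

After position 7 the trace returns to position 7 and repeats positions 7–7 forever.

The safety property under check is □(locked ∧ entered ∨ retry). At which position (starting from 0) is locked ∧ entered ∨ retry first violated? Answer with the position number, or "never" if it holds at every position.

Check locked ∧ entered ∨ retry at each position in order: 0 ✓, 1 ✓.
At position 2 the labels are {entered}, so locked ∧ entered ∨ retry is false there. This is the first violation.

2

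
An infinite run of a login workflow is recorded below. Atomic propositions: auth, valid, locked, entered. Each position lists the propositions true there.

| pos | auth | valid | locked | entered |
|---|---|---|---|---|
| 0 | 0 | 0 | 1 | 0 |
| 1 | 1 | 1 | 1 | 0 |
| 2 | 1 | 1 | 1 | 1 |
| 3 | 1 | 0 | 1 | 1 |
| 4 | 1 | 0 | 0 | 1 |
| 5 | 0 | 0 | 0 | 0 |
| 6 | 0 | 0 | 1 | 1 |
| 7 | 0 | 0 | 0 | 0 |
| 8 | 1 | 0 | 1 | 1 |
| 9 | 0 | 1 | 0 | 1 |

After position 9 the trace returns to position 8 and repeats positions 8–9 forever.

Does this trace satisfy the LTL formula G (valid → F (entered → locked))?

valid → F (entered → locked) holds at every position 0..9, and those are all positions ever visited, so G (valid → F (entered → locked)) holds.
Positions where valid holds: 1, 2, 9.
Check F (entered → locked) at each: 1→ok, 2→ok, 9→ok.

Yes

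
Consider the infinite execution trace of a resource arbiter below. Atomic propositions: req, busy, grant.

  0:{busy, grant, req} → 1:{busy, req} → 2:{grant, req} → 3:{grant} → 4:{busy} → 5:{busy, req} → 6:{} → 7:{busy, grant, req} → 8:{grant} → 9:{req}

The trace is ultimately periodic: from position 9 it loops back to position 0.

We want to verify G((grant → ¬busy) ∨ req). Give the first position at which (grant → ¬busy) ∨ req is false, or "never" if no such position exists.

(grant → ¬busy) ∨ req holds at every position 0..9, and those are all the positions the trace ever visits, so the invariant G((grant → ¬busy) ∨ req) is never violated.

never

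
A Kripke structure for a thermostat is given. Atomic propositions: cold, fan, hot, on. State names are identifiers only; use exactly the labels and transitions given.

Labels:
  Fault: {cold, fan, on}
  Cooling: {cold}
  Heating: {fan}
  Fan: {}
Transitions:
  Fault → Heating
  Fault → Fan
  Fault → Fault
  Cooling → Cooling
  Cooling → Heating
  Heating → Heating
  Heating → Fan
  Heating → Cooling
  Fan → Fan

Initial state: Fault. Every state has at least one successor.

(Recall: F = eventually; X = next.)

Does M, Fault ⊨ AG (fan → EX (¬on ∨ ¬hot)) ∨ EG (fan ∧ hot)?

Yes

States satisfying fan → EX (¬on ∨ ¬hot): {Fault, Cooling, Heating, Fan}.
States satisfying AG (fan → EX (¬on ∨ ¬hot)): {Fault, Cooling, Heating, Fan}.
States satisfying fan ∧ hot: ∅.
States satisfying EG (fan ∧ hot): ∅.
States satisfying AG (fan → EX (¬on ∨ ¬hot)) ∨ EG (fan ∧ hot): {Fault, Cooling, Heating, Fan}.
Fault ∈ Sat(AG (fan → EX (¬on ∨ ¬hot)) ∨ EG (fan ∧ hot)).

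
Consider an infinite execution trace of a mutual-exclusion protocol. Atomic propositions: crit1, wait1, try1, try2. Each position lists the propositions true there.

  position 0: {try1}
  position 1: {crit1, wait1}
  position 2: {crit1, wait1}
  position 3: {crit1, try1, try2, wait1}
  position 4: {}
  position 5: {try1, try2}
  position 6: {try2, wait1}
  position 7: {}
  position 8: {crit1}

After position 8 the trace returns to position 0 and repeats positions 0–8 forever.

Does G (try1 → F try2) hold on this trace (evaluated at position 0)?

try1 → F try2 holds at every position 0..8, and those are all positions ever visited, so G (try1 → F try2) holds.
Positions where try1 holds: 0, 3, 5.
Check F try2 at each: 0→ok, 3→ok, 5→ok.

Yes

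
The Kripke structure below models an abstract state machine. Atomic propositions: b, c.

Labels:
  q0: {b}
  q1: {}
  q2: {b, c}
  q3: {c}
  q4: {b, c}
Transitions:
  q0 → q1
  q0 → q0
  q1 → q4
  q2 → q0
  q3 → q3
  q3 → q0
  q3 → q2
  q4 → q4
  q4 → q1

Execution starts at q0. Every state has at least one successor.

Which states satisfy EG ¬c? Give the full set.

States satisfying ¬c: {q0, q1}.
States satisfying EG ¬c: {q0}.

{q0}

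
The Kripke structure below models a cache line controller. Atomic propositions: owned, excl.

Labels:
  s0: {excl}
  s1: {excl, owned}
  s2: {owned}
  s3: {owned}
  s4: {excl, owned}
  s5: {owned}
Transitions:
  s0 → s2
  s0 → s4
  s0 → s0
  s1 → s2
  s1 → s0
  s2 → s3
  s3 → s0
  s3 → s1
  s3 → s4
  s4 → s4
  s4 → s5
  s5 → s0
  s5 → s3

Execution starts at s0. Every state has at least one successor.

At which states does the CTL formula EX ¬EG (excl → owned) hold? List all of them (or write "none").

States satisfying ¬EG (excl → owned): {s0}.
States satisfying EX ¬EG (excl → owned): {s0, s1, s3, s5}.

{s0, s1, s3, s5}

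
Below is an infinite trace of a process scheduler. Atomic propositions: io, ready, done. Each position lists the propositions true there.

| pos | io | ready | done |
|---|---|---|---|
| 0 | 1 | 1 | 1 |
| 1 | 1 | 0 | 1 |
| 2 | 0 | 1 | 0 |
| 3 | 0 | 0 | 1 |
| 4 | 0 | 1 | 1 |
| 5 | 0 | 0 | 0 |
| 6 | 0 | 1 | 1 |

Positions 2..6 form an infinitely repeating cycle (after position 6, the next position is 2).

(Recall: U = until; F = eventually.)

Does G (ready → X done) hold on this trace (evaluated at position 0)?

No

ready → X done must hold at every position from 0 onward. It fails at position 4, so G (ready → X done) is false.
Positions where ready holds: 0, 2, 4, 6.
Check X done at each: 0→ok, 2→ok, 4→fails, 6→fails.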